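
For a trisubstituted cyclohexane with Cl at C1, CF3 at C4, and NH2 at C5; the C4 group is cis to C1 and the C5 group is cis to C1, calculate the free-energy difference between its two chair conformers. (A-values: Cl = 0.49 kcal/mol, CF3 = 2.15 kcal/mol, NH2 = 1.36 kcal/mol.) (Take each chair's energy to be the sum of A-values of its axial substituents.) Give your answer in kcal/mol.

Chair I (chloro axial, trifluoromethyl equatorial, amino axial): E = 1.85 kcal/mol.
Chair II (chloro equatorial, trifluoromethyl axial, amino equatorial): E = 2.15 kcal/mol.
ΔE = 2.15 − 1.85 = 0.30 kcal/mol; chair I is more stable.

0.30 kcal/mol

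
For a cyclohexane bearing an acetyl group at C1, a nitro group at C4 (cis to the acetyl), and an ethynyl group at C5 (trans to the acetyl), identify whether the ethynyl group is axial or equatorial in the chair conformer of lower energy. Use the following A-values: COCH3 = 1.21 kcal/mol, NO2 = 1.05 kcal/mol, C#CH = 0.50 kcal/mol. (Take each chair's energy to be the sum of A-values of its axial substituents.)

Chair I (acetyl axial, nitro equatorial, ethynyl equatorial): E = 1.21 kcal/mol.
Chair II (acetyl equatorial, nitro axial, ethynyl axial): E = 1.55 kcal/mol.
Chair I is the more stable (lower-energy) conformer, and in that chair the ethynyl group is equatorial.

equatorial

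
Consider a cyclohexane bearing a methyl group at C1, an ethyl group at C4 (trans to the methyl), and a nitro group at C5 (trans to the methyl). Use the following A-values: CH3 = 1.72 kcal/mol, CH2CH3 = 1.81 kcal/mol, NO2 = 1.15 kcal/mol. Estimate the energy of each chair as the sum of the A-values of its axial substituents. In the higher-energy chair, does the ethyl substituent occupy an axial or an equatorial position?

Chair I (methyl axial, ethyl axial, nitro equatorial): E = 3.53 kcal/mol.
Chair II (methyl equatorial, ethyl equatorial, nitro axial): E = 1.15 kcal/mol.
Chair I is the less stable (higher-energy) conformer, and in that chair the ethyl group is axial.

axial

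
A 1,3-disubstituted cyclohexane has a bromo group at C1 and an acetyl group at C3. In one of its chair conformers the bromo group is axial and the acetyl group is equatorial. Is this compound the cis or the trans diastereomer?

C1 and C3 have the same parity, so their axial bonds point in the same direction.
With same-parity carbons, two substituents on the same face are both axial or both equatorial; opposite faces give one of each.
Here the groups are axial/equatorial → opposite face → trans.

trans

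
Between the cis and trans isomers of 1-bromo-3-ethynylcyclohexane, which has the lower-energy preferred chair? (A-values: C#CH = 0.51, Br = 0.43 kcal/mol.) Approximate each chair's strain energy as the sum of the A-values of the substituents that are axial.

cis

At 1,3 positions (parity same): cis → (e,e or a,a); trans → (a,e or e,a).
Best chair for cis: E = 0.00 kcal/mol; best chair for trans: E = 0.43 kcal/mol.
The cis isomer is lower by 0.43 kcal/mol.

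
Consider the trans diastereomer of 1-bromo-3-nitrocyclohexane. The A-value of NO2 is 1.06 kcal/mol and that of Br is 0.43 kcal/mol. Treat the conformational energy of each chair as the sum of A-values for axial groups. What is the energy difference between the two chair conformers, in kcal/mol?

0.63 kcal/mol

C1 and C3 have the same parity, so for the trans isomer the two substituents are one axial and one equatorial in each chair.
Chair I (nitro axial, bromo equatorial): E = 1.06 kcal/mol.
Chair II (nitro equatorial, bromo axial): E = 0.43 kcal/mol.
ΔE = 1.06 − 0.43 = 0.63 kcal/mol; chair II is more stable.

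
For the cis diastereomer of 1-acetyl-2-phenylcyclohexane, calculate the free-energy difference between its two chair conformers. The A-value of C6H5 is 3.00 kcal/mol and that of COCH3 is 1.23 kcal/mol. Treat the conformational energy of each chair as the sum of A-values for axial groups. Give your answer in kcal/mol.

1.77 kcal/mol

C1 and C2 have opposite parity, so for the cis isomer the two substituents are one axial and one equatorial in each chair.
Chair I (phenyl axial, acetyl equatorial): E = 3.00 kcal/mol.
Chair II (phenyl equatorial, acetyl axial): E = 1.23 kcal/mol.
ΔE = 3.00 − 1.23 = 1.77 kcal/mol; chair II is more stable.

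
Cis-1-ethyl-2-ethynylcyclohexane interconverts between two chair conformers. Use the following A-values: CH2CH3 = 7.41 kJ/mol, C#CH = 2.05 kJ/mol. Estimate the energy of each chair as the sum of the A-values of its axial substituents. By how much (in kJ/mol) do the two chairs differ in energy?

5.36 kJ/mol

C1 and C2 have opposite parity, so for the cis isomer the two substituents are one axial and one equatorial in each chair.
Chair I (ethyl axial, ethynyl equatorial): E = 7.41 kJ/mol.
Chair II (ethyl equatorial, ethynyl axial): E = 2.05 kJ/mol.
ΔE = 7.41 − 2.05 = 5.36 kJ/mol; chair II is more stable.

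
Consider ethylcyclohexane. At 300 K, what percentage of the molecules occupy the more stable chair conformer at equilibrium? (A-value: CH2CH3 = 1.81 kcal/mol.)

95.4%

One chair has the ethyl group axial (E = 1.81 kcal/mol) and the other has it equatorial (E = 0).
ΔG = 1.81 kcal/mol between the two chairs.
K = exp(ΔG/RT) with R = 1.987×10⁻³ kcal mol⁻¹ K⁻¹ and T = 300 K gives K ≈ 20.8.
Fraction in the lower-energy chair = K/(K+1) = 95.4%.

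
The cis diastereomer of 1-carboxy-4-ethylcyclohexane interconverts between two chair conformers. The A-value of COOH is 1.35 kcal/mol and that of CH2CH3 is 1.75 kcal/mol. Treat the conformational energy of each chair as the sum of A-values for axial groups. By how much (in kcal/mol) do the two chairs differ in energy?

0.40 kcal/mol

C1 and C4 have opposite parity, so for the cis isomer the two substituents are one axial and one equatorial in each chair.
Chair I (carboxyl axial, ethyl equatorial): E = 1.35 kcal/mol.
Chair II (carboxyl equatorial, ethyl axial): E = 1.75 kcal/mol.
ΔE = 1.75 − 1.35 = 0.40 kcal/mol; chair I is more stable.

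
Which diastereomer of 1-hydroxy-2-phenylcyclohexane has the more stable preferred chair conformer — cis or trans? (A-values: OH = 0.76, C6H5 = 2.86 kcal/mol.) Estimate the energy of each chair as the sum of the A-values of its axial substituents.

At 1,2 positions (parity opposite): cis → (a,e or e,a); trans → (e,e or a,a).
Best chair for cis: E = 0.76 kcal/mol; best chair for trans: E = 0.00 kcal/mol.
The trans isomer is lower by 0.76 kcal/mol.

trans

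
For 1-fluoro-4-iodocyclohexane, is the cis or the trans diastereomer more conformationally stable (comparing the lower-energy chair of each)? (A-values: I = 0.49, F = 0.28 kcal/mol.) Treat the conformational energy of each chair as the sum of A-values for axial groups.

At 1,4 positions (parity opposite): cis → (a,e or e,a); trans → (e,e or a,a).
Best chair for cis: E = 0.28 kcal/mol; best chair for trans: E = 0.00 kcal/mol.
The trans isomer is lower by 0.28 kcal/mol.

trans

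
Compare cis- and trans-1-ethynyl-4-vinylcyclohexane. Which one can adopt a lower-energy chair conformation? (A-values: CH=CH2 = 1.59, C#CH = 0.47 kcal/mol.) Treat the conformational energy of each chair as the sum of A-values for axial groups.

trans

At 1,4 positions (parity opposite): cis → (a,e or e,a); trans → (e,e or a,a).
Best chair for cis: E = 0.47 kcal/mol; best chair for trans: E = 0.00 kcal/mol.
The trans isomer is lower by 0.47 kcal/mol.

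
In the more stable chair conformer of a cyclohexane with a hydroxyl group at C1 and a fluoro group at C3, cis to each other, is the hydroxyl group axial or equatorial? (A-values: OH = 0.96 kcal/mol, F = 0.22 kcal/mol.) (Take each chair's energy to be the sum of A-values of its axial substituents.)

equatorial

C1 and C3 have the same parity, so for the cis isomer the two substituents are e,e in one chair and a,a in the other.
Chair I (hydroxyl axial, fluoro axial): E = 1.18 kcal/mol.
Chair II (hydroxyl equatorial, fluoro equatorial): E = 0.00 kcal/mol.
Chair II is the more stable (lower-energy) conformer, and in that chair the hydroxyl group is equatorial.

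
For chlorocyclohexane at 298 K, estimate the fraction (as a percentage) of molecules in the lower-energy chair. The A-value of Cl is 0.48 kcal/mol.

69.2%

One chair has the chloro group axial (E = 0.48 kcal/mol) and the other has it equatorial (E = 0).
ΔG = 0.48 kcal/mol between the two chairs.
K = exp(ΔG/RT) with R = 1.987×10⁻³ kcal mol⁻¹ K⁻¹ and T = 298 K gives K ≈ 2.25.
Fraction in the lower-energy chair = K/(K+1) = 69.2%.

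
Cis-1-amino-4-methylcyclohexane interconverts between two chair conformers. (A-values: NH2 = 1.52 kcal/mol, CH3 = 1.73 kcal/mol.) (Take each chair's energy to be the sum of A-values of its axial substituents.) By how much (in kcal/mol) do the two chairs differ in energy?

0.21 kcal/mol

C1 and C4 have opposite parity, so for the cis isomer the two substituents are one axial and one equatorial in each chair.
Chair I (amino axial, methyl equatorial): E = 1.52 kcal/mol.
Chair II (amino equatorial, methyl axial): E = 1.73 kcal/mol.
ΔE = 1.73 − 1.52 = 0.21 kcal/mol; chair I is more stable.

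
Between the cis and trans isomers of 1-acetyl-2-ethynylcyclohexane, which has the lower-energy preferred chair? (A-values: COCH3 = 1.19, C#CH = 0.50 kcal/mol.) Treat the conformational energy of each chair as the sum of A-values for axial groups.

trans

At 1,2 positions (parity opposite): cis → (a,e or e,a); trans → (e,e or a,a).
Best chair for cis: E = 0.50 kcal/mol; best chair for trans: E = 0.00 kcal/mol.
The trans isomer is lower by 0.50 kcal/mol.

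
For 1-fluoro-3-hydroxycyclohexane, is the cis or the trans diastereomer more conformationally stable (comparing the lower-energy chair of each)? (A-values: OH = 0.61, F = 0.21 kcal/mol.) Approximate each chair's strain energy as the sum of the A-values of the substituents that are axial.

At 1,3 positions (parity same): cis → (e,e or a,a); trans → (a,e or e,a).
Best chair for cis: E = 0.00 kcal/mol; best chair for trans: E = 0.21 kcal/mol.
The cis isomer is lower by 0.21 kcal/mol.

cis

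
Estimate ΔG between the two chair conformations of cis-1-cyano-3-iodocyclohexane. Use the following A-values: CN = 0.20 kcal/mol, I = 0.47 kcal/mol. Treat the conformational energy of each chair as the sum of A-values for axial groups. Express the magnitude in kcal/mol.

C1 and C3 have the same parity, so for the cis isomer the two substituents are e,e in one chair and a,a in the other.
Chair I (cyano axial, iodo axial): E = 0.67 kcal/mol.
Chair II (cyano equatorial, iodo equatorial): E = 0.00 kcal/mol.
ΔE = 0.67 − 0.00 = 0.67 kcal/mol; chair II is more stable.

0.67 kcal/mol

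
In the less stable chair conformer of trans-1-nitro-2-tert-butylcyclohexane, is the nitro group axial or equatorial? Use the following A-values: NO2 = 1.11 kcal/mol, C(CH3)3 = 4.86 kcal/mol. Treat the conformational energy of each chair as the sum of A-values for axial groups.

axial

C1 and C2 have opposite parity, so for the trans isomer the two substituents are e,e in one chair and a,a in the other.
Chair I (nitro axial, tert-butyl axial): E = 5.97 kcal/mol.
Chair II (nitro equatorial, tert-butyl equatorial): E = 0.00 kcal/mol.
Chair I is the less stable (higher-energy) conformer, and in that chair the nitro group is axial.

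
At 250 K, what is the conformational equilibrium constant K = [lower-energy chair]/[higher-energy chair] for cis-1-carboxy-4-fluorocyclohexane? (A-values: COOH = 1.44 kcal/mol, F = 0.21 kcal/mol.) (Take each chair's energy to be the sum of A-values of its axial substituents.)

C1 and C4 have opposite parity, so for the cis isomer the two substituents are one axial and one equatorial in each chair.
Chair I (carboxyl axial, fluoro equatorial): E = 1.44 kcal/mol; chair II (carboxyl equatorial, fluoro axial): E = 0.21 kcal/mol.
ΔG = 1.23 kcal/mol between the two chairs.
K = exp(ΔG/RT) with R = 1.987×10⁻³ kcal mol⁻¹ K⁻¹ and T = 250 K gives K ≈ 11.9.

K ≈ 11.9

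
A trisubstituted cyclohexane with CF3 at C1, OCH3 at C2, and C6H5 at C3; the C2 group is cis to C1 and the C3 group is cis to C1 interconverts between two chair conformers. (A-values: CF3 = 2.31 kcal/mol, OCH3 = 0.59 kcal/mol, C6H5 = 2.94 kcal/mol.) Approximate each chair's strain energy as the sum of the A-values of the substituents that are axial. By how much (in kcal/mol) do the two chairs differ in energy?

4.66 kcal/mol

Chair I (trifluoromethyl axial, methoxy equatorial, phenyl axial): E = 5.25 kcal/mol.
Chair II (trifluoromethyl equatorial, methoxy axial, phenyl equatorial): E = 0.59 kcal/mol.
ΔE = 5.25 − 0.59 = 4.66 kcal/mol; chair II is more stable.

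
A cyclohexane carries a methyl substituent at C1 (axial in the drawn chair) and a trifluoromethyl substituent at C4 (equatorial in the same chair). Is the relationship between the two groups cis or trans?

cis

C1 and C4 have opposite parity, so their axial bonds point in opposite directions.
With opposite-parity carbons, two substituents on the same face are one axial and one equatorial; opposite faces give both axial or both equatorial.
Here the groups are axial/equatorial → same face → cis.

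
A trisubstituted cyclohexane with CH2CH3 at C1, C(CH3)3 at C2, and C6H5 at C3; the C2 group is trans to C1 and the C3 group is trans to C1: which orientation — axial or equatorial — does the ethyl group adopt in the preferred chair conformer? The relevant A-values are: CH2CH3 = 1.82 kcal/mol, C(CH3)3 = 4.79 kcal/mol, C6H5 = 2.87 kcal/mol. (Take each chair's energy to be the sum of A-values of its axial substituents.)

Chair I (ethyl axial, tert-butyl axial, phenyl equatorial): E = 6.61 kcal/mol.
Chair II (ethyl equatorial, tert-butyl equatorial, phenyl axial): E = 2.87 kcal/mol.
Chair II is the more stable (lower-energy) conformer, and in that chair the ethyl group is equatorial.

equatorial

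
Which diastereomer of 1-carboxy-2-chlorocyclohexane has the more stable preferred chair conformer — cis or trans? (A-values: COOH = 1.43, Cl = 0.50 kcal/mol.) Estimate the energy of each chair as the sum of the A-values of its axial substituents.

At 1,2 positions (parity opposite): cis → (a,e or e,a); trans → (e,e or a,a).
Best chair for cis: E = 0.50 kcal/mol; best chair for trans: E = 0.00 kcal/mol.
The trans isomer is lower by 0.50 kcal/mol.

trans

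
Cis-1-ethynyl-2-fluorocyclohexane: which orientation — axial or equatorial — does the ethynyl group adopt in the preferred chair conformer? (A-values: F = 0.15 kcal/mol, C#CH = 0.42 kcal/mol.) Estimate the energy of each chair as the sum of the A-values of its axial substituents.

equatorial

C1 and C2 have opposite parity, so for the cis isomer the two substituents are one axial and one equatorial in each chair.
Chair I (fluoro axial, ethynyl equatorial): E = 0.15 kcal/mol.
Chair II (fluoro equatorial, ethynyl axial): E = 0.42 kcal/mol.
Chair I is the more stable (lower-energy) conformer, and in that chair the ethynyl group is equatorial.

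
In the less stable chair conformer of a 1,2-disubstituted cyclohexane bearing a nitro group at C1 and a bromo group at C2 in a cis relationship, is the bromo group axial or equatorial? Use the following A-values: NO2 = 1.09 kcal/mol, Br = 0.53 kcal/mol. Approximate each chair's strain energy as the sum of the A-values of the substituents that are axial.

C1 and C2 have opposite parity, so for the cis isomer the two substituents are one axial and one equatorial in each chair.
Chair I (nitro axial, bromo equatorial): E = 1.09 kcal/mol.
Chair II (nitro equatorial, bromo axial): E = 0.53 kcal/mol.
Chair I is the less stable (higher-energy) conformer, and in that chair the bromo group is equatorial.

equatorial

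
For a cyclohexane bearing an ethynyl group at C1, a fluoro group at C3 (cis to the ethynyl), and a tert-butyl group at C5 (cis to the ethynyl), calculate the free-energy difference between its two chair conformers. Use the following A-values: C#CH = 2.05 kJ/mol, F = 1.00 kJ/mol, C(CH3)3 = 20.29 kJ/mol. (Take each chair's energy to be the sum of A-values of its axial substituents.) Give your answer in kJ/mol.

Chair I (ethynyl axial, fluoro axial, tert-butyl axial): E = 23.34 kJ/mol.
Chair II (ethynyl equatorial, fluoro equatorial, tert-butyl equatorial): E = 0.00 kJ/mol.
ΔE = 23.34 − 0.00 = 23.34 kJ/mol; chair II is more stable.

23.34 kJ/mol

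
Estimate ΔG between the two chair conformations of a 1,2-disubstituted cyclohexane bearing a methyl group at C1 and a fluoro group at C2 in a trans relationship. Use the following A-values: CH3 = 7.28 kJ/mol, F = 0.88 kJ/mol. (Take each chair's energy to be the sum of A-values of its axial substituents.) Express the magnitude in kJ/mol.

C1 and C2 have opposite parity, so for the trans isomer the two substituents are e,e in one chair and a,a in the other.
Chair I (methyl axial, fluoro axial): E = 8.16 kJ/mol.
Chair II (methyl equatorial, fluoro equatorial): E = 0.00 kJ/mol.
ΔE = 8.16 − 0.00 = 8.16 kJ/mol; chair II is more stable.

8.16 kJ/mol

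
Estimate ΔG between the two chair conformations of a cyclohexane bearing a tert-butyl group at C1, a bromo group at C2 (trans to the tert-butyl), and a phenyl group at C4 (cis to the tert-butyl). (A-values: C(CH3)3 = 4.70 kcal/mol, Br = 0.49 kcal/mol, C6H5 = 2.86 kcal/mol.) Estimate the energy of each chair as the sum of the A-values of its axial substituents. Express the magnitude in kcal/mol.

Chair I (tert-butyl axial, bromo axial, phenyl equatorial): E = 5.19 kcal/mol.
Chair II (tert-butyl equatorial, bromo equatorial, phenyl axial): E = 2.86 kcal/mol.
ΔE = 5.19 − 2.86 = 2.33 kcal/mol; chair II is more stable.

2.33 kcal/mol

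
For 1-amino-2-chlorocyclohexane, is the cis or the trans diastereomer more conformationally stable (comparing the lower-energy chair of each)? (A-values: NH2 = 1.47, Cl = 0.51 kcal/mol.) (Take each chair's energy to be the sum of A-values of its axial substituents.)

At 1,2 positions (parity opposite): cis → (a,e or e,a); trans → (e,e or a,a).
Best chair for cis: E = 0.51 kcal/mol; best chair for trans: E = 0.00 kcal/mol.
The trans isomer is lower by 0.51 kcal/mol.

trans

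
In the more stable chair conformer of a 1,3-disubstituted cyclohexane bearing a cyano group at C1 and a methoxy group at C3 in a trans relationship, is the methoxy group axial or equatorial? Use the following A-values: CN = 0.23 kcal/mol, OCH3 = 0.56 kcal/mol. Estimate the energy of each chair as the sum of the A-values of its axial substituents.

equatorial

C1 and C3 have the same parity, so for the trans isomer the two substituents are one axial and one equatorial in each chair.
Chair I (cyano axial, methoxy equatorial): E = 0.23 kcal/mol.
Chair II (cyano equatorial, methoxy axial): E = 0.56 kcal/mol.
Chair I is the more stable (lower-energy) conformer, and in that chair the methoxy group is equatorial.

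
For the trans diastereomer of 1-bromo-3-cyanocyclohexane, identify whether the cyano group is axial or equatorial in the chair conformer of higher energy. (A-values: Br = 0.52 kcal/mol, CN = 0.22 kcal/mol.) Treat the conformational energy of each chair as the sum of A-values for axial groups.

C1 and C3 have the same parity, so for the trans isomer the two substituents are one axial and one equatorial in each chair.
Chair I (bromo axial, cyano equatorial): E = 0.52 kcal/mol.
Chair II (bromo equatorial, cyano axial): E = 0.22 kcal/mol.
Chair I is the less stable (higher-energy) conformer, and in that chair the cyano group is equatorial.

equatorial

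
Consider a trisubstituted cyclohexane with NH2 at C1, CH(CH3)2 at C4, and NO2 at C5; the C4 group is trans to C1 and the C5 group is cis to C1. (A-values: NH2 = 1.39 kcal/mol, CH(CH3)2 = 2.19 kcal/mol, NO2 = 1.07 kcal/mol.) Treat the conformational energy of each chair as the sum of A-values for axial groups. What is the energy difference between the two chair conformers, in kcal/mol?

4.65 kcal/mol

Chair I (amino axial, isopropyl axial, nitro axial): E = 4.65 kcal/mol.
Chair II (amino equatorial, isopropyl equatorial, nitro equatorial): E = 0.00 kcal/mol.
ΔE = 4.65 − 0.00 = 4.65 kcal/mol; chair II is more stable.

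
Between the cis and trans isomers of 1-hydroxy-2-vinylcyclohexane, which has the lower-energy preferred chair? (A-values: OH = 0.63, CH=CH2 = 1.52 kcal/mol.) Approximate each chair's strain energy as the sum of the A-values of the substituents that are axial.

trans

At 1,2 positions (parity opposite): cis → (a,e or e,a); trans → (e,e or a,a).
Best chair for cis: E = 0.63 kcal/mol; best chair for trans: E = 0.00 kcal/mol.
The trans isomer is lower by 0.63 kcal/mol.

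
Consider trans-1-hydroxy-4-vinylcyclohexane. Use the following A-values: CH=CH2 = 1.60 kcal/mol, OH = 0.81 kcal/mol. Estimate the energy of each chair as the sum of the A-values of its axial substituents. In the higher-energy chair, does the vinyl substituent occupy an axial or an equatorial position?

C1 and C4 have opposite parity, so for the trans isomer the two substituents are e,e in one chair and a,a in the other.
Chair I (vinyl axial, hydroxyl axial): E = 2.41 kcal/mol.
Chair II (vinyl equatorial, hydroxyl equatorial): E = 0.00 kcal/mol.
Chair I is the less stable (higher-energy) conformer, and in that chair the vinyl group is axial.

axial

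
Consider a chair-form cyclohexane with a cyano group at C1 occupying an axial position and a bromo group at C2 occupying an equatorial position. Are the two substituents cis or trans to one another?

C1 and C2 have opposite parity, so their axial bonds point in opposite directions.
With opposite-parity carbons, two substituents on the same face are one axial and one equatorial; opposite faces give both axial or both equatorial.
Here the groups are axial/equatorial → same face → cis.

cis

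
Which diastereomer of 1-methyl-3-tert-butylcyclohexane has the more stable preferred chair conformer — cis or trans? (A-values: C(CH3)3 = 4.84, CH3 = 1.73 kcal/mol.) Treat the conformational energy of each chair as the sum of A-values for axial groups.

At 1,3 positions (parity same): cis → (e,e or a,a); trans → (a,e or e,a).
Best chair for cis: E = 0.00 kcal/mol; best chair for trans: E = 1.73 kcal/mol.
The cis isomer is lower by 1.73 kcal/mol.

cis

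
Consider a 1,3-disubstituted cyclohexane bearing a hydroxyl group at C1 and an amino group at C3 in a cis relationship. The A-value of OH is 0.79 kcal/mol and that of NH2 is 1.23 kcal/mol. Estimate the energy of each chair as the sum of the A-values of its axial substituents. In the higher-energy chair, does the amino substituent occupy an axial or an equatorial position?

C1 and C3 have the same parity, so for the cis isomer the two substituents are e,e in one chair and a,a in the other.
Chair I (hydroxyl axial, amino axial): E = 2.02 kcal/mol.
Chair II (hydroxyl equatorial, amino equatorial): E = 0.00 kcal/mol.
Chair I is the less stable (higher-energy) conformer, and in that chair the amino group is axial.

axial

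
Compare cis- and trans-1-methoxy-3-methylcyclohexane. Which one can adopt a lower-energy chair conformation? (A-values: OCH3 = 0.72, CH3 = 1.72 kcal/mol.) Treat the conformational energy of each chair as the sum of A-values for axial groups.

At 1,3 positions (parity same): cis → (e,e or a,a); trans → (a,e or e,a).
Best chair for cis: E = 0.00 kcal/mol; best chair for trans: E = 0.72 kcal/mol.
The cis isomer is lower by 0.72 kcal/mol.

cis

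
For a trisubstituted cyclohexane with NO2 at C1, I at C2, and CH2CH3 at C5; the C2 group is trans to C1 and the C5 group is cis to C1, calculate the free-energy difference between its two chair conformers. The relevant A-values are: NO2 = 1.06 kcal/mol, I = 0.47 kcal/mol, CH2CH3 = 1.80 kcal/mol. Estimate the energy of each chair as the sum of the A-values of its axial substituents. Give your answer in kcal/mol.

Chair I (nitro axial, iodo axial, ethyl axial): E = 3.33 kcal/mol.
Chair II (nitro equatorial, iodo equatorial, ethyl equatorial): E = 0.00 kcal/mol.
ΔE = 3.33 − 0.00 = 3.33 kcal/mol; chair II is more stable.

3.33 kcal/mol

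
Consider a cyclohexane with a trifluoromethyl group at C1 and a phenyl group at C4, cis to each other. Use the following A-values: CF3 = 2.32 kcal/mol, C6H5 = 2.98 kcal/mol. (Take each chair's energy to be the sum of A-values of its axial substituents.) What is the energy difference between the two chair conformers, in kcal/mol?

0.66 kcal/mol

C1 and C4 have opposite parity, so for the cis isomer the two substituents are one axial and one equatorial in each chair.
Chair I (trifluoromethyl axial, phenyl equatorial): E = 2.32 kcal/mol.
Chair II (trifluoromethyl equatorial, phenyl axial): E = 2.98 kcal/mol.
ΔE = 2.98 − 2.32 = 0.66 kcal/mol; chair I is more stable.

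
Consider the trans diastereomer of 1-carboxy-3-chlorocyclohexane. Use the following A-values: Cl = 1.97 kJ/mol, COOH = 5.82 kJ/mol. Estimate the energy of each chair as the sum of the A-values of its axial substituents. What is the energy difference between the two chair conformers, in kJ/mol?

3.85 kJ/mol

C1 and C3 have the same parity, so for the trans isomer the two substituents are one axial and one equatorial in each chair.
Chair I (chloro axial, carboxyl equatorial): E = 1.97 kJ/mol.
Chair II (chloro equatorial, carboxyl axial): E = 5.82 kJ/mol.
ΔE = 5.82 − 1.97 = 3.85 kJ/mol; chair I is more stable.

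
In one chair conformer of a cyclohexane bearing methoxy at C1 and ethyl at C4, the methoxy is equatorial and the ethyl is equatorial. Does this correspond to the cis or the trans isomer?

C1 and C4 have opposite parity, so their axial bonds point in opposite directions.
With opposite-parity carbons, two substituents on the same face are one axial and one equatorial; opposite faces give both axial or both equatorial.
Here the groups are equatorial/equatorial → opposite face → trans.

trans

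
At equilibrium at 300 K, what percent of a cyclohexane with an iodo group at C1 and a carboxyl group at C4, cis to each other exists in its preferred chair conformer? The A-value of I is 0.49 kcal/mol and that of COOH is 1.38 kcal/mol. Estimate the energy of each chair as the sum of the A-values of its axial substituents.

81.7%

C1 and C4 have opposite parity, so for the cis isomer the two substituents are one axial and one equatorial in each chair.
Chair I (iodo axial, carboxyl equatorial): E = 0.49 kcal/mol; chair II (iodo equatorial, carboxyl axial): E = 1.38 kcal/mol.
ΔG = 0.89 kcal/mol between the two chairs.
K = exp(ΔG/RT) with R = 1.987×10⁻³ kcal mol⁻¹ K⁻¹ and T = 300 K gives K ≈ 4.45.
Fraction in the lower-energy chair = K/(K+1) = 81.7%.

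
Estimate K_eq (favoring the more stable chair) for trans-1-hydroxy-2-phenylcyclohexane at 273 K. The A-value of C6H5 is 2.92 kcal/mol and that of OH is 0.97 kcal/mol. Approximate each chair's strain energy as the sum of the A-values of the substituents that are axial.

C1 and C2 have opposite parity, so for the trans isomer the two substituents are e,e in one chair and a,a in the other.
Chair I (phenyl axial, hydroxyl axial): E = 3.89 kcal/mol; chair II (phenyl equatorial, hydroxyl equatorial): E = 0.00 kcal/mol.
ΔG = 3.89 kcal/mol between the two chairs.
K = exp(ΔG/RT) with R = 1.987×10⁻³ kcal mol⁻¹ K⁻¹ and T = 273 K gives K ≈ 1.3e+03.

K ≈ 1301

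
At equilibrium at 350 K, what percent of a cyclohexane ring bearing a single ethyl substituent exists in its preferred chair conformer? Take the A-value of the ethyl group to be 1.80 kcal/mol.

One chair has the ethyl group axial (E = 1.80 kcal/mol) and the other has it equatorial (E = 0).
ΔG = 1.80 kcal/mol between the two chairs.
K = exp(ΔG/RT) with R = 1.987×10⁻³ kcal mol⁻¹ K⁻¹ and T = 350 K gives K ≈ 13.3.
Fraction in the lower-energy chair = K/(K+1) = 93.0%.

93.0%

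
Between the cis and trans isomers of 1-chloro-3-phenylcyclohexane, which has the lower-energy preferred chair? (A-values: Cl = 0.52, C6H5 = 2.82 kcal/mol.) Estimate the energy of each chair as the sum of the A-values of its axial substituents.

cis

At 1,3 positions (parity same): cis → (e,e or a,a); trans → (a,e or e,a).
Best chair for cis: E = 0.00 kcal/mol; best chair for trans: E = 0.52 kcal/mol.
The cis isomer is lower by 0.52 kcal/mol.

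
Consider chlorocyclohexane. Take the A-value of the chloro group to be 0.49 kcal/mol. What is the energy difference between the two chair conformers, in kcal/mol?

A monosubstituted cyclohexane has one chair with the chloro group axial (E = A = 0.49 kcal/mol) and one with it equatorial (E = 0).
ΔE = 0.49 − 0 = 0.49 kcal/mol.

0.49 kcal/mol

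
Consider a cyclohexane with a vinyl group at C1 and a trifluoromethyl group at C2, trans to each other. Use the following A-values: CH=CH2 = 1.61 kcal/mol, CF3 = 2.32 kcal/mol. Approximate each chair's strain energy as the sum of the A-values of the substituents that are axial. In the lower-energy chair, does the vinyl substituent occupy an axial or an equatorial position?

equatorial

C1 and C2 have opposite parity, so for the trans isomer the two substituents are e,e in one chair and a,a in the other.
Chair I (vinyl axial, trifluoromethyl axial): E = 3.93 kcal/mol.
Chair II (vinyl equatorial, trifluoromethyl equatorial): E = 0.00 kcal/mol.
Chair II is the more stable (lower-energy) conformer, and in that chair the vinyl group is equatorial.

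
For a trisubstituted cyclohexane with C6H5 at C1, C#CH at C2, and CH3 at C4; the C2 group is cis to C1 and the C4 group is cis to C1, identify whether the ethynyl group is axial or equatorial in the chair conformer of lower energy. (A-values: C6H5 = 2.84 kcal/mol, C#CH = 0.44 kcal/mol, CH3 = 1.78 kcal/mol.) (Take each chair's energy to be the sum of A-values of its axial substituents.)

Chair I (phenyl axial, ethynyl equatorial, methyl equatorial): E = 2.84 kcal/mol.
Chair II (phenyl equatorial, ethynyl axial, methyl axial): E = 2.22 kcal/mol.
Chair II is the more stable (lower-energy) conformer, and in that chair the ethynyl group is axial.

axial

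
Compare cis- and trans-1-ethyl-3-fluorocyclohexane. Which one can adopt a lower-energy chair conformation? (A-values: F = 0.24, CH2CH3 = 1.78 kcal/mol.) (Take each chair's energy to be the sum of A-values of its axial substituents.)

cis

At 1,3 positions (parity same): cis → (e,e or a,a); trans → (a,e or e,a).
Best chair for cis: E = 0.00 kcal/mol; best chair for trans: E = 0.24 kcal/mol.
The cis isomer is lower by 0.24 kcal/mol.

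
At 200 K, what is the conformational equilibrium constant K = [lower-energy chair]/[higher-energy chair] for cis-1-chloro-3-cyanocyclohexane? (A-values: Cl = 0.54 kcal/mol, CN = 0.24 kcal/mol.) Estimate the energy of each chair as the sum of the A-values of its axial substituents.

K ≈ 7.12

C1 and C3 have the same parity, so for the cis isomer the two substituents are e,e in one chair and a,a in the other.
Chair I (chloro axial, cyano axial): E = 0.78 kcal/mol; chair II (chloro equatorial, cyano equatorial): E = 0.00 kcal/mol.
ΔG = 0.78 kcal/mol between the two chairs.
K = exp(ΔG/RT) with R = 1.987×10⁻³ kcal mol⁻¹ K⁻¹ and T = 200 K gives K ≈ 7.12.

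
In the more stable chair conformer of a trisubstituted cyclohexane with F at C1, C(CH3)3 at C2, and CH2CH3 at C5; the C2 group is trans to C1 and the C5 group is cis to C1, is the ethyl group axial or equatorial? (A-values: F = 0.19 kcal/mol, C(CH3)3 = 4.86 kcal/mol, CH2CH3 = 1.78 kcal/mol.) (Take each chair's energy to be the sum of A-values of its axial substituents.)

equatorial

Chair I (fluoro axial, tert-butyl axial, ethyl axial): E = 6.83 kcal/mol.
Chair II (fluoro equatorial, tert-butyl equatorial, ethyl equatorial): E = 0.00 kcal/mol.
Chair II is the more stable (lower-energy) conformer, and in that chair the ethyl group is equatorial.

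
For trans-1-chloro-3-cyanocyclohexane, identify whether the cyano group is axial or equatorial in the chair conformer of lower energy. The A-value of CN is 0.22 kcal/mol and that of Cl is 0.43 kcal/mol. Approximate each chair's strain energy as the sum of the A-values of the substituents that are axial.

axial

C1 and C3 have the same parity, so for the trans isomer the two substituents are one axial and one equatorial in each chair.
Chair I (cyano axial, chloro equatorial): E = 0.22 kcal/mol.
Chair II (cyano equatorial, chloro axial): E = 0.43 kcal/mol.
Chair I is the more stable (lower-energy) conformer, and in that chair the cyano group is axial.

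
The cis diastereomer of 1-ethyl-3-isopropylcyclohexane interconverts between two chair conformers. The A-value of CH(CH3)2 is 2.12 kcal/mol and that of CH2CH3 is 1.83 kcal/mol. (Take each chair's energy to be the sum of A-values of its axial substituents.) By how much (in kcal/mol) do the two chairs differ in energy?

3.95 kcal/mol

C1 and C3 have the same parity, so for the cis isomer the two substituents are e,e in one chair and a,a in the other.
Chair I (isopropyl axial, ethyl axial): E = 3.95 kcal/mol.
Chair II (isopropyl equatorial, ethyl equatorial): E = 0.00 kcal/mol.
ΔE = 3.95 − 0.00 = 3.95 kcal/mol; chair II is more stable.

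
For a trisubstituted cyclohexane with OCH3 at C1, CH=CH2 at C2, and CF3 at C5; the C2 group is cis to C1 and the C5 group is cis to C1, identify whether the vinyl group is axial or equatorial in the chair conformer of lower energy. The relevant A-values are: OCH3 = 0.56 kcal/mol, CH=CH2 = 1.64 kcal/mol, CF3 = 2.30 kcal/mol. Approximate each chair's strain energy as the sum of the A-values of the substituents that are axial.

axial

Chair I (methoxy axial, vinyl equatorial, trifluoromethyl axial): E = 2.86 kcal/mol.
Chair II (methoxy equatorial, vinyl axial, trifluoromethyl equatorial): E = 1.64 kcal/mol.
Chair II is the more stable (lower-energy) conformer, and in that chair the vinyl group is axial.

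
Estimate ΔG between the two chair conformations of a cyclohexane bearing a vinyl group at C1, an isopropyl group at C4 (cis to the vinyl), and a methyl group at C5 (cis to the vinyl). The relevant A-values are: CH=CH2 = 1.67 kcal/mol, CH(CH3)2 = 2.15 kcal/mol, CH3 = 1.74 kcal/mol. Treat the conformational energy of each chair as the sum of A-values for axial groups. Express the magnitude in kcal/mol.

Chair I (vinyl axial, isopropyl equatorial, methyl axial): E = 3.41 kcal/mol.
Chair II (vinyl equatorial, isopropyl axial, methyl equatorial): E = 2.15 kcal/mol.
ΔE = 3.41 − 2.15 = 1.26 kcal/mol; chair II is more stable.

1.26 kcal/mol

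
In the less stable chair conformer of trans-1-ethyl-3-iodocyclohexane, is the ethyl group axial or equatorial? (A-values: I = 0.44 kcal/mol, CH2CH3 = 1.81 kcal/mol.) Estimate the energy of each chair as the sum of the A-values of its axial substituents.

C1 and C3 have the same parity, so for the trans isomer the two substituents are one axial and one equatorial in each chair.
Chair I (iodo axial, ethyl equatorial): E = 0.44 kcal/mol.
Chair II (iodo equatorial, ethyl axial): E = 1.81 kcal/mol.
Chair II is the less stable (higher-energy) conformer, and in that chair the ethyl group is axial.

axial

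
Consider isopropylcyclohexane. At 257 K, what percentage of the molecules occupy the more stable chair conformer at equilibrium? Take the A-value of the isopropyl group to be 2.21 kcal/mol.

98.7%

One chair has the isopropyl group axial (E = 2.21 kcal/mol) and the other has it equatorial (E = 0).
ΔG = 2.21 kcal/mol between the two chairs.
K = exp(ΔG/RT) with R = 1.987×10⁻³ kcal mol⁻¹ K⁻¹ and T = 257 K gives K ≈ 75.8.
Fraction in the lower-energy chair = K/(K+1) = 98.7%.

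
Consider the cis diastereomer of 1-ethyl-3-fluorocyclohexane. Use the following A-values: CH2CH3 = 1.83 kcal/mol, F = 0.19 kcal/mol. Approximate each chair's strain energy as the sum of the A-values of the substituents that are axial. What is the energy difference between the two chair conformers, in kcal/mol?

C1 and C3 have the same parity, so for the cis isomer the two substituents are e,e in one chair and a,a in the other.
Chair I (ethyl axial, fluoro axial): E = 2.02 kcal/mol.
Chair II (ethyl equatorial, fluoro equatorial): E = 0.00 kcal/mol.
ΔE = 2.02 − 0.00 = 2.02 kcal/mol; chair II is more stable.

2.02 kcal/mol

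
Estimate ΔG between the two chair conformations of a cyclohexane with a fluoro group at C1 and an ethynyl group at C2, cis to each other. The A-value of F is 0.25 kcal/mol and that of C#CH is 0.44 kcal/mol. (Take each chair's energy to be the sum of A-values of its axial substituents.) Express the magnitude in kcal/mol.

C1 and C2 have opposite parity, so for the cis isomer the two substituents are one axial and one equatorial in each chair.
Chair I (fluoro axial, ethynyl equatorial): E = 0.25 kcal/mol.
Chair II (fluoro equatorial, ethynyl axial): E = 0.44 kcal/mol.
ΔE = 0.44 − 0.25 = 0.19 kcal/mol; chair I is more stable.

0.19 kcal/mol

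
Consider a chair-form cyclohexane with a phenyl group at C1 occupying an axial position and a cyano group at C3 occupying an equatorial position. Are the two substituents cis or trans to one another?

trans

C1 and C3 have the same parity, so their axial bonds point in the same direction.
With same-parity carbons, two substituents on the same face are both axial or both equatorial; opposite faces give one of each.
Here the groups are axial/equatorial → opposite face → trans.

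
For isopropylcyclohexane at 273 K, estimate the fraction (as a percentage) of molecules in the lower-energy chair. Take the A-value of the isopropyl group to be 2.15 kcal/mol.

One chair has the isopropyl group axial (E = 2.15 kcal/mol) and the other has it equatorial (E = 0).
ΔG = 2.15 kcal/mol between the two chairs.
K = exp(ΔG/RT) with R = 1.987×10⁻³ kcal mol⁻¹ K⁻¹ and T = 273 K gives K ≈ 52.6.
Fraction in the lower-energy chair = K/(K+1) = 98.1%.

98.1%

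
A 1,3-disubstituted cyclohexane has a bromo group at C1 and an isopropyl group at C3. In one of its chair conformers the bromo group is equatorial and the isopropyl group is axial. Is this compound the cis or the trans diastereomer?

trans

C1 and C3 have the same parity, so their axial bonds point in the same direction.
With same-parity carbons, two substituents on the same face are both axial or both equatorial; opposite faces give one of each.
Here the groups are equatorial/axial → opposite face → trans.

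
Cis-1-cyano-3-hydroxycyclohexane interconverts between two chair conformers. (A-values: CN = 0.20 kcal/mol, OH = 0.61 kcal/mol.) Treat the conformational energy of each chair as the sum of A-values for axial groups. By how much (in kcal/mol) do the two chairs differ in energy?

C1 and C3 have the same parity, so for the cis isomer the two substituents are e,e in one chair and a,a in the other.
Chair I (cyano axial, hydroxyl axial): E = 0.81 kcal/mol.
Chair II (cyano equatorial, hydroxyl equatorial): E = 0.00 kcal/mol.
ΔE = 0.81 − 0.00 = 0.81 kcal/mol; chair II is more stable.

0.81 kcal/mol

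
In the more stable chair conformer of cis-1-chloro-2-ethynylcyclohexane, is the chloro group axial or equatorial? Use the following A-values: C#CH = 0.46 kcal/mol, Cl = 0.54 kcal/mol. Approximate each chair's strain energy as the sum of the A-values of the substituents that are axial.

equatorial

C1 and C2 have opposite parity, so for the cis isomer the two substituents are one axial and one equatorial in each chair.
Chair I (ethynyl axial, chloro equatorial): E = 0.46 kcal/mol.
Chair II (ethynyl equatorial, chloro axial): E = 0.54 kcal/mol.
Chair I is the more stable (lower-energy) conformer, and in that chair the chloro group is equatorial.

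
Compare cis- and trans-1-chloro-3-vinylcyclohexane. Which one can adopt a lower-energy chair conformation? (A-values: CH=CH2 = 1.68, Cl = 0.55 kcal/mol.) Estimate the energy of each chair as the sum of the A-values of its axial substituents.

At 1,3 positions (parity same): cis → (e,e or a,a); trans → (a,e or e,a).
Best chair for cis: E = 0.00 kcal/mol; best chair for trans: E = 0.55 kcal/mol.
The cis isomer is lower by 0.55 kcal/mol.

cis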